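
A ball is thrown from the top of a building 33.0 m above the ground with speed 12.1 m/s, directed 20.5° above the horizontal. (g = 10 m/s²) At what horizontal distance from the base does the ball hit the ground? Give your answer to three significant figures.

Components: v_x = 12.1 cos 20.5° = 11.33 m/s, v_y = 12.1 sin 20.5° = 4.238 m/s.
Vertical: 0 = 33.0 + 4.238 t − ½(10) t² ⇒ 5.000 t² − 4.238 t − 33.0 = 0.
t = [4.238 + √(17.96 + 660.0)] / 10.00 = 3.028 s.
Horizontal: R = v_x · t = 11.33 × 3.028 = 34.3 m.

34.3 m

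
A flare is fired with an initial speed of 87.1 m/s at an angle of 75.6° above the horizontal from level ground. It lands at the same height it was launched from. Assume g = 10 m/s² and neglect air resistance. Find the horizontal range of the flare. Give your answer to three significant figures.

Components: v_x = 87.1 cos 75.6° = 21.66 m/s, v_y = 87.1 sin 75.6° = 84.36 m/s.
Time of flight (same landing height): t = 2 v_y / g = 2 × 84.36 / 10 = 16.87 s.
Range: R = v_x · t = 21.66 × 16.87 = 365 m.

365 m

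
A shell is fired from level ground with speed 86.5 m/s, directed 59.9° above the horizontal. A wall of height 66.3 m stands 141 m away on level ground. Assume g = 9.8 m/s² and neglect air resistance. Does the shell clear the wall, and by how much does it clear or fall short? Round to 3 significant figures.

Yes — it clears the wall by 125 m.

v_x = 86.5 cos 59.9° = 43.38 m/s; v_y0 = 86.5 sin 59.9° = 74.84 m/s.
Time to reach the wall: t = 141 / 43.38 = 3.250 s.
Height at that point: y = 74.84×3.250 − 4.900×3.250² = 191.5 m.
That is 191.5 − 66.3 = 125 m above the top of the wall, so the shell clears it.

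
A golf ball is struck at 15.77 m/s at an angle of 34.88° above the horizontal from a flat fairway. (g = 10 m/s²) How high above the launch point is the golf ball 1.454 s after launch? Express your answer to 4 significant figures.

2.542 m

v_y0 = 15.77 sin 34.88° = 9.0182 m/s.
y(t) = v_y0 t − ½ g t² = 9.0182×1.454 − 5.000×1.454² = 2.542 m.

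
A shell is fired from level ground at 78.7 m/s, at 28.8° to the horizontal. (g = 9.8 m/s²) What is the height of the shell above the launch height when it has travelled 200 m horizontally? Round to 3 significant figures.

68.7 m

v_x = 78.7 cos 28.8° = 68.97 m/s, v_y0 = 78.7 sin 28.8° = 37.91 m/s.
Time to reach x = 200 m: t = x / v_x = 200 / 68.97 = 2.900 s.
y = v_y0 t − ½ g t² = 37.91×2.900 − 4.900×2.900² = 68.7 m.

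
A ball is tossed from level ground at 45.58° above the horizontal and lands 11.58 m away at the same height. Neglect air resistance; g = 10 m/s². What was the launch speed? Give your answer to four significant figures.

10.76 m/s

On level ground, R = v₀² sin(2θ) / g, so v₀ = √(R g / sin 2θ).
sin(2 × 45.58°) = 0.9998.
v₀ = √(11.58 × 10 / 0.9998) = √115.82 = 10.76 m/s.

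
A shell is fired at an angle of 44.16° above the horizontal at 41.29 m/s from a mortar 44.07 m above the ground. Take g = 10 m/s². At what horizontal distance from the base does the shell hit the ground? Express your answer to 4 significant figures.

207.7 m

Components: v_x = 41.29 cos 44.16° = 29.621 m/s, v_y = 41.29 sin 44.16° = 28.765 m/s.
Vertical: 0 = 44.07 + 28.765 t − ½(10) t² ⇒ 5.000 t² − 28.765 t − 44.07 = 0.
t = [28.765 + √(827.43 + 881.40)] / 10.00 = 7.0103 s.
Horizontal: R = v_x · t = 29.621 × 7.0103 = 207.7 m.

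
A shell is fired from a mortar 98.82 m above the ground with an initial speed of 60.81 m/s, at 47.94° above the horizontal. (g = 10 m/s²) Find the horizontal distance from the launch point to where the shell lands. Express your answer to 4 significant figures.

442.0 m

Components: v_x = 60.81 cos 47.94° = 40.737 m/s, v_y = 60.81 sin 47.94° = 45.148 m/s.
Vertical: 0 = 98.82 + 45.148 t − ½(10) t² ⇒ 5.000 t² − 45.148 t − 98.82 = 0.
t = [45.148 + √(2038.3 + 1976.4)] / 10.00 = 10.851 s.
Horizontal: R = v_x · t = 40.737 × 10.851 = 442.0 m.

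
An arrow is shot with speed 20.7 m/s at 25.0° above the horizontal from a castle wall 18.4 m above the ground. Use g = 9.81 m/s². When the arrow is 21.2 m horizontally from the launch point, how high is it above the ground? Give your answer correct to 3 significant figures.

22.0 m

v_x = 20.7 cos 25.0° = 18.76 m/s, v_y0 = 20.7 sin 25.0° = 8.748 m/s.
Time to reach x = 21.2 m: t = x / v_x = 21.2 / 18.76 = 1.130 s.
y = 18.4 + v_y0 t − ½ g t² = 18.4 + 8.748×1.130 − 4.905×1.130² = 22.0 m.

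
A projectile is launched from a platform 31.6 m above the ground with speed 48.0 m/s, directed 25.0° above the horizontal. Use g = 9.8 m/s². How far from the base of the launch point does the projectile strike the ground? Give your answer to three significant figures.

Components: v_x = 48.0 cos 25.0° = 43.50 m/s, v_y = 48.0 sin 25.0° = 20.29 m/s.
Vertical: 0 = 31.6 + 20.29 t − ½(9.8) t² ⇒ 4.900 t² − 20.29 t − 31.6 = 0.
t = [20.29 + √(411.7 + 619.4)] / 9.800 = 5.347 s.
Horizontal: R = v_x · t = 43.50 × 5.347 = 233 m.

233 m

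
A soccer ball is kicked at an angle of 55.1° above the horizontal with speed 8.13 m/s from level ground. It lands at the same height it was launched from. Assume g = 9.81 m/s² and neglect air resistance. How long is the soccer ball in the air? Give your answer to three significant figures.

1.36 s

Vertical component: v_y = 8.13 sin 55.1° = 6.668 m/s.
For a projectile landing at launch height, time of flight is t = 2 v_y / g = 2 × 6.668 / 9.81 = 1.36 s.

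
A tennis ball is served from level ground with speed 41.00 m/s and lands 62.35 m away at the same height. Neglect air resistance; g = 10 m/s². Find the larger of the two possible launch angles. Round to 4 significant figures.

Level-ground range: R = v₀² sin(2θ)/g ⇒ sin 2θ = R g / v₀² = 62.35×10/41.00² = 0.3709.
2θ = arcsin(0.3709) = 21.771° or 180° − 21.771° = 158.229°.
So θ = 10.89° or θ = 79.11°.

79.11°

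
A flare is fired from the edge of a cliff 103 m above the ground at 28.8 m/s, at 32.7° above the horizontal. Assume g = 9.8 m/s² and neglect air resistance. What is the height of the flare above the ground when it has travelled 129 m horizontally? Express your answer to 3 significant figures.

47.0 m

v_x = 28.8 cos 32.7° = 24.24 m/s, v_y0 = 28.8 sin 32.7° = 15.56 m/s.
Time to reach x = 129 m: t = x / v_x = 129 / 24.24 = 5.322 s.
y = 103 + v_y0 t − ½ g t² = 103 + 15.56×5.322 − 4.900×5.322² = 47.0 m.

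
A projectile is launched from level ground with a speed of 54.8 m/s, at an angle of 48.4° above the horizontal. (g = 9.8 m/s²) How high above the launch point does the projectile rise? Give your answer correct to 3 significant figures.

85.7 m

Vertical component of launch velocity: v_y = 54.8 sin 48.4° = 40.98 m/s.
At the highest point the vertical velocity is zero, so v_y² = 2 g h_max.
h_max = (40.98)² / (2 × 9.8) = 1679 / 19.60 = 85.7 m.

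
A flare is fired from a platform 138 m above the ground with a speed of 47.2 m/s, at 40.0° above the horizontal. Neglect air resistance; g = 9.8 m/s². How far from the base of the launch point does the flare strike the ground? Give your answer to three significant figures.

Components: v_x = 47.2 cos 40.0° = 36.16 m/s, v_y = 47.2 sin 40.0° = 30.34 m/s.
Vertical: 0 = 138 + 30.34 t − ½(9.8) t² ⇒ 4.900 t² − 30.34 t − 138 = 0.
t = [30.34 + √(920.5 + 2705)] / 9.800 = 9.240 s.
Horizontal: R = v_x · t = 36.16 × 9.240 = 334 m.

334 m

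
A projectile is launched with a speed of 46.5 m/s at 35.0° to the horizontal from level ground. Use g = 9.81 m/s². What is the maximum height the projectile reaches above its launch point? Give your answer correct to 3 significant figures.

36.3 m

Vertical component of launch velocity: v_y = 46.5 sin 35.0° = 26.67 m/s.
At the highest point the vertical velocity is zero, so v_y² = 2 g h_max.
h_max = (26.67)² / (2 × 9.81) = 711.3 / 19.62 = 36.3 m.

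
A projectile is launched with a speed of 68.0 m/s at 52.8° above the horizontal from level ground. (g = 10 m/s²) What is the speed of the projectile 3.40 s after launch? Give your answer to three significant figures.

45.8 m/s

v_x = 68.0 cos 52.8° = 41.11 m/s (constant).
v_y(t) = 68.0 sin 52.8° − g t = 54.16 − 10 × 3.40 = 20.16 m/s.
Speed = √(v_x² + v_y²) = √(1690 + 406.4) = 45.8 m/s.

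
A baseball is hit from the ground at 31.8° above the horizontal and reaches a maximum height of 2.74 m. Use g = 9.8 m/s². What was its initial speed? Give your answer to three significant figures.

At maximum height v_y = 0, so (v₀ sin θ)² = 2 g H.
v₀ sin 31.8° = √(2 × 9.8 × 2.74) = 7.328 m/s.
v₀ = 7.328 / sin 31.8° = 7.328 / 0.5270 = 13.9 m/s.

13.9 m/s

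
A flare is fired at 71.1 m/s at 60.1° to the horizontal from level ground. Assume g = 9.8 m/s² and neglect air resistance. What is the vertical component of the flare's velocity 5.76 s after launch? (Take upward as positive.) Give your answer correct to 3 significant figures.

Initial vertical component: v_y0 = 71.1 sin 60.1° = 61.64 m/s.
v_y(t) = v_y0 − g t = 61.64 − 9.8 × 5.76 = 5.19 m/s.

5.19 m/s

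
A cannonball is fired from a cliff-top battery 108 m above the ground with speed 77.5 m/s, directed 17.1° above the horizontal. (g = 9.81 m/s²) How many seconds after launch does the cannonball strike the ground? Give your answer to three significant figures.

Vertical component: v_y = 77.5 sin 17.1° = 22.79 m/s.
Taking up as positive with launch at y = 108 m, landing at y = 0: 0 = 108 + 22.79 t − ½(9.81) t².
Solving 4.905 t² − 22.79 t − 108 = 0 gives t = [22.79 + √(22.79² + 4·4.905·108)] / 9.810 = 7.56 s.

7.56 s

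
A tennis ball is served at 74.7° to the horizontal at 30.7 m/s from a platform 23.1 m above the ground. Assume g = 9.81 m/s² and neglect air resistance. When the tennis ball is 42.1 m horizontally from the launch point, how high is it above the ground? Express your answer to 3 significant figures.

44.5 m

v_x = 30.7 cos 74.7° = 8.101 m/s, v_y0 = 30.7 sin 74.7° = 29.61 m/s.
Time to reach x = 42.1 m: t = x / v_x = 42.1 / 8.101 = 5.197 s.
y = 23.1 + v_y0 t − ½ g t² = 23.1 + 29.61×5.197 − 4.905×5.197² = 44.5 m.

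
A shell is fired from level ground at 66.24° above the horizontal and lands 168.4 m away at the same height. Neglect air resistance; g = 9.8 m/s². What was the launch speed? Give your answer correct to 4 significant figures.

On level ground, R = v₀² sin(2θ) / g, so v₀ = √(R g / sin 2θ).
sin(2 × 66.24°) = 0.7375.
v₀ = √(168.4 × 9.8 / 0.7375) = √2237.7 = 47.30 m/s.

47.30 m/s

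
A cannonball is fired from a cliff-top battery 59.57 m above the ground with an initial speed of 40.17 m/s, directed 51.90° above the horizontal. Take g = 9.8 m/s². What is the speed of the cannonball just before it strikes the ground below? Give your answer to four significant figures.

v_x = 40.17 cos 51.90° = 24.786 m/s is unchanged throughout.
For the vertical component, v_y² = v_y0² + 2 g h = (31.611)² + 2×9.8×59.57 = 2166.8, so |v_y| = 46.549 m/s.
Impact speed = √(v_x² + v_y²) = √(614.35 + 2166.8) = 52.74 m/s.

52.74 m/s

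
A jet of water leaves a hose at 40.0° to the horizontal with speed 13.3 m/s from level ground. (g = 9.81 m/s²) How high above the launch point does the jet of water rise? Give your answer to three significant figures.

3.73 m

Vertical component of launch velocity: v_y = 13.3 sin 40.0° = 8.549 m/s.
At the highest point the vertical velocity is zero, so v_y² = 2 g h_max.
h_max = (8.549)² / (2 × 9.81) = 73.09 / 19.62 = 3.73 m.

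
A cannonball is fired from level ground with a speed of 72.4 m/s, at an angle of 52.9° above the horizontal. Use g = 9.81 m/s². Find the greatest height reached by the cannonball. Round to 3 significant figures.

170 m

Vertical component of launch velocity: v_y = 72.4 sin 52.9° = 57.75 m/s.
At the highest point the vertical velocity is zero, so v_y² = 2 g h_max.
h_max = (57.75)² / (2 × 9.81) = 3335 / 19.62 = 170 m.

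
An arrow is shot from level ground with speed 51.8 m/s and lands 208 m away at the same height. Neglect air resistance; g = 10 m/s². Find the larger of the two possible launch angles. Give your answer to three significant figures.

64.6°

Level-ground range: R = v₀² sin(2θ)/g ⇒ sin 2θ = R g / v₀² = 208×10/51.8² = 0.7752.
2θ = arcsin(0.7752) = 50.82° or 180° − 50.82° = 129.18°.
So θ = 25.4° or θ = 64.6°.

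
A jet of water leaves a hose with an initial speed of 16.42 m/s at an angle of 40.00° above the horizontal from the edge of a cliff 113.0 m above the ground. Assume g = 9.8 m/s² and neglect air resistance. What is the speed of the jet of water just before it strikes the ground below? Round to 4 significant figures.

49.84 m/s

v_x = 16.42 cos 40.00° = 12.578 m/s is unchanged throughout.
For the vertical component, v_y² = v_y0² + 2 g h = (10.555)² + 2×9.8×113.0 = 2326.2, so |v_y| = 48.231 m/s.
Impact speed = √(v_x² + v_y²) = √(158.21 + 2326.2) = 49.84 m/s.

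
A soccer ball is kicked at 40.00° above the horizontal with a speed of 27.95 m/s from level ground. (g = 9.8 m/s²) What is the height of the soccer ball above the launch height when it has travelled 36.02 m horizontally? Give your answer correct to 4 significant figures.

16.36 m

v_x = 27.95 cos 40.00° = 21.411 m/s, v_y0 = 27.95 sin 40.00° = 17.966 m/s.
Time to reach x = 36.02 m: t = x / v_x = 36.02 / 21.411 = 1.6823 s.
y = v_y0 t − ½ g t² = 17.966×1.6823 − 4.900×1.6823² = 16.36 m.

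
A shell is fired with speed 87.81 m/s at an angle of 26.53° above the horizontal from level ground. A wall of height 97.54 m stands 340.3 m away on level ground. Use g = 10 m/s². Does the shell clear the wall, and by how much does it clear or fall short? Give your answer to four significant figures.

v_x = 87.81 cos 26.53° = 78.564 m/s; v_y0 = 87.81 sin 26.53° = 39.222 m/s.
Time to reach the wall: t = 340.3 / 78.564 = 4.3315 s.
Height at that point: y = 39.222×4.3315 − 5.000×4.3315² = 76.081 m.
That is 97.54 − 76.081 = 21.46 m below the top of the wall, so the shell does not clear it.

No — it falls 21.46 m short of clearing the wall.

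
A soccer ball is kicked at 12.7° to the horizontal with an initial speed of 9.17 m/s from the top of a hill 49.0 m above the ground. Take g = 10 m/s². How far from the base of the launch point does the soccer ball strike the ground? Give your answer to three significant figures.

Components: v_x = 9.17 cos 12.7° = 8.946 m/s, v_y = 9.17 sin 12.7° = 2.016 m/s.
Vertical: 0 = 49.0 + 2.016 t − ½(10) t² ⇒ 5.000 t² − 2.016 t − 49.0 = 0.
t = [2.016 + √(4.064 + 980.0)] / 10.00 = 3.339 s.
Horizontal: R = v_x · t = 8.946 × 3.339 = 29.9 m.

29.9 m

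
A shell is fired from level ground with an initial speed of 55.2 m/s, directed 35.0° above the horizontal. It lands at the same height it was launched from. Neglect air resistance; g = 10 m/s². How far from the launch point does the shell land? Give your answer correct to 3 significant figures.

Components: v_x = 55.2 cos 35.0° = 45.22 m/s, v_y = 55.2 sin 35.0° = 31.66 m/s.
Time of flight (same landing height): t = 2 v_y / g = 2 × 31.66 / 10 = 6.332 s.
Range: R = v_x · t = 45.22 × 6.332 = 286 m.

286 m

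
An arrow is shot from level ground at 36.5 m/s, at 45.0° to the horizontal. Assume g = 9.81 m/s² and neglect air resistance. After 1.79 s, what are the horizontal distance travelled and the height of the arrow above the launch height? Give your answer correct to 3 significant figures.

v_x = 36.5 cos 45.0° = 25.81 m/s; v_y0 = 36.5 sin 45.0° = 25.81 m/s.
x = v_x t = 25.81 × 1.79 = 46.2 m.
y = v_y0 t − ½ g t² = 25.81×1.79 − 4.905×1.79² = 30.5 m.

x = 46.2 m, y = 30.5 m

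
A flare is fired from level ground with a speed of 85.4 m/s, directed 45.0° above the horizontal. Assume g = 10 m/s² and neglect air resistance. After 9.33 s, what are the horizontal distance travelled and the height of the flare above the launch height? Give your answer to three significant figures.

x = 563 m, y = 128 m

v_x = 85.4 cos 45.0° = 60.39 m/s; v_y0 = 85.4 sin 45.0° = 60.39 m/s.
x = v_x t = 60.39 × 9.33 = 563 m.
y = v_y0 t − ½ g t² = 60.39×9.33 − 5.000×9.33² = 128 m.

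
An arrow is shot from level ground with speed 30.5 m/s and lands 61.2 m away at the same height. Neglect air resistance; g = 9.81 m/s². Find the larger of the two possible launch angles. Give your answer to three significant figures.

69.9°

Level-ground range: R = v₀² sin(2θ)/g ⇒ sin 2θ = R g / v₀² = 61.2×9.81/30.5² = 0.6454.
2θ = arcsin(0.6454) = 40.20° or 180° − 40.20° = 139.80°.
So θ = 20.1° or θ = 69.9°.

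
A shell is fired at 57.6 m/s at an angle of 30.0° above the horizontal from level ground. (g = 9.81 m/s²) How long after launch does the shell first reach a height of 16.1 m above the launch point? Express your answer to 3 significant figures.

0.626 s

v_y0 = 57.6 sin 30.0° = 28.80 m/s.
Set y = v_y0 t − ½ g t² = 16.1: 4.905 t² − 28.80 t + 16.1 = 0.
t = [28.80 ± √(829.4 − 315.9)] / 9.81 = (28.80 ± 22.66) / 9.81, giving t = 0.626 s or t = 5.25 s.
The shell is on the way up at the first time, so t = 0.626 s.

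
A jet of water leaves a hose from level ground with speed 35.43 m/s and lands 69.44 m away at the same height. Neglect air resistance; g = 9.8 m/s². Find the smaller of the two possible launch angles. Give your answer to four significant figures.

Level-ground range: R = v₀² sin(2θ)/g ⇒ sin 2θ = R g / v₀² = 69.44×9.8/35.43² = 0.5421.
2θ = arcsin(0.5421) = 32.827° or 180° − 32.827° = 147.173°.
So θ = 16.41° or θ = 73.59°.

16.41°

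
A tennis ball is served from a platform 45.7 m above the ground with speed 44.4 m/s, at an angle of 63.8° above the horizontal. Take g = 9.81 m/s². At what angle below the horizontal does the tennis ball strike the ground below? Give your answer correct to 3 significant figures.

v_x = 44.4 cos 63.8° = 19.60 m/s.
At impact |v_y| = √(v_y0² + 2 g h) = √(39.84² + 2×9.81×45.7) = 49.84 m/s.
Angle below horizontal = arctan(|v_y| / v_x) = arctan(49.84 / 19.60) = 68.5°.

68.5°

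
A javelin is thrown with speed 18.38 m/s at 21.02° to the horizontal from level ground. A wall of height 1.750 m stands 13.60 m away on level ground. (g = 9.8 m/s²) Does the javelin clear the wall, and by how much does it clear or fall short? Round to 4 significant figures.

v_x = 18.38 cos 21.02° = 17.157 m/s; v_y0 = 18.38 sin 21.02° = 6.5928 m/s.
Time to reach the wall: t = 13.60 / 17.157 = 0.79268 s.
Height at that point: y = 6.5928×0.79268 − 4.900×0.79268² = 2.1471 m.
That is 2.1471 − 1.750 = 0.3971 m above the top of the wall, so the javelin clears it.

Yes — it clears the wall by 0.3971 m.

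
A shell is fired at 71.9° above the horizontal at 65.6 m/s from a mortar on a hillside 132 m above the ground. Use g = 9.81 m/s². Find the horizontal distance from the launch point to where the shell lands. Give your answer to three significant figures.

Components: v_x = 65.6 cos 71.9° = 20.38 m/s, v_y = 65.6 sin 71.9° = 62.35 m/s.
Vertical: 0 = 132 + 62.35 t − ½(9.81) t² ⇒ 4.905 t² − 62.35 t − 132 = 0.
t = [62.35 + √(3888 + 2590)] / 9.810 = 14.56 s.
Horizontal: R = v_x · t = 20.38 × 14.56 = 297 m.

297 m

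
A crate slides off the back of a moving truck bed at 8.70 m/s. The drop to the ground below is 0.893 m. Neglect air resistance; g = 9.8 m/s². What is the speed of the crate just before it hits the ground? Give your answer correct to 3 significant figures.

Fall time: t = √(2 × 0.893 / 9.8) = 0.4269 s.
At impact: v_x = 8.70 m/s (unchanged), v_y = g t = 9.8 × 0.4269 = 4.184 m/s.
Speed = √(v_x² + v_y²) = √(75.69 + 17.51) = 9.65 m/s.

9.65 m/s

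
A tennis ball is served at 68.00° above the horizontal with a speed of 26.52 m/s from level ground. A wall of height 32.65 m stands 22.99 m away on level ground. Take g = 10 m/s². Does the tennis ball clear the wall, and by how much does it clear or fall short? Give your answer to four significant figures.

No — it falls 2.524 m short of clearing the wall.

v_x = 26.52 cos 68.00° = 9.9346 m/s; v_y0 = 26.52 sin 68.00° = 24.589 m/s.
Time to reach the wall: t = 22.99 / 9.9346 = 2.3141 s.
Height at that point: y = 24.589×2.3141 − 5.000×2.3141² = 30.126 m.
That is 32.65 − 30.126 = 2.524 m below the top of the wall, so the tennis ball does not clear it.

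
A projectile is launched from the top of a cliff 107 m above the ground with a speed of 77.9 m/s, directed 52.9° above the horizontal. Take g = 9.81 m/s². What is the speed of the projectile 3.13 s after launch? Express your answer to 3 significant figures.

v_x = 77.9 cos 52.9° = 46.99 m/s (constant).
v_y(t) = 77.9 sin 52.9° − g t = 62.13 − 9.81 × 3.13 = 31.42 m/s.
Speed = √(v_x² + v_y²) = √(2208 + 987.2) = 56.5 m/s.

56.5 m/s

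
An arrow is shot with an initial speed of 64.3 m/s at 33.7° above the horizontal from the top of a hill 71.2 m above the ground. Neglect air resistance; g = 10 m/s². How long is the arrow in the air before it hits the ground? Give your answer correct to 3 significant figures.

8.76 s

Vertical component: v_y = 64.3 sin 33.7° = 35.68 m/s.
Taking up as positive with launch at y = 71.2 m, landing at y = 0: 0 = 71.2 + 35.68 t − ½(10) t².
Solving 5.000 t² − 35.68 t − 71.2 = 0 gives t = [35.68 + √(35.68² + 4·5.000·71.2)] / 10.00 = 8.76 s.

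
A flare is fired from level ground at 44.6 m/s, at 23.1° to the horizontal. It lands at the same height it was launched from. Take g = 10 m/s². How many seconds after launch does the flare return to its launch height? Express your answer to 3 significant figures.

3.50 s

Vertical component: v_y = 44.6 sin 23.1° = 17.50 m/s.
For a projectile landing at launch height, time of flight is t = 2 v_y / g = 2 × 17.50 / 10 = 3.50 s.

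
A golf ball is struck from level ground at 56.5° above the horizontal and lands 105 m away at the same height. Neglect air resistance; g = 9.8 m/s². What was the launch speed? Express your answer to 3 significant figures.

33.4 m/s

On level ground, R = v₀² sin(2θ) / g, so v₀ = √(R g / sin 2θ).
sin(2 × 56.5°) = 0.9205.
v₀ = √(105 × 9.8 / 0.9205) = √1118 = 33.4 m/s.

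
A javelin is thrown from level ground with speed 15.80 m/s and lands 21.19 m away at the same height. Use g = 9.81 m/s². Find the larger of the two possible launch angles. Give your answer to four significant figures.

61.81°

Level-ground range: R = v₀² sin(2θ)/g ⇒ sin 2θ = R g / v₀² = 21.19×9.81/15.80² = 0.8327.
2θ = arcsin(0.8327) = 56.377° or 180° − 56.377° = 123.623°.
So θ = 28.19° or θ = 61.81°.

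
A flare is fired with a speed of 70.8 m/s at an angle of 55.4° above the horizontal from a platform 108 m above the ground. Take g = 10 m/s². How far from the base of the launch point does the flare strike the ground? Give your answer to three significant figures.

534 m

Components: v_x = 70.8 cos 55.4° = 40.20 m/s, v_y = 70.8 sin 55.4° = 58.28 m/s.
Vertical: 0 = 108 + 58.28 t − ½(10) t² ⇒ 5.000 t² − 58.28 t − 108 = 0.
t = [58.28 + √(3397 + 2160)] / 10.00 = 13.28 s.
Horizontal: R = v_x · t = 40.20 × 13.28 = 534 m.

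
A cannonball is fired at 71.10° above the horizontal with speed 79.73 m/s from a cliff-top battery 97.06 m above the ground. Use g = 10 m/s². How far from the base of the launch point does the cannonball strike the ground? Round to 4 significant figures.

Components: v_x = 79.73 cos 71.10° = 25.826 m/s, v_y = 79.73 sin 71.10° = 75.431 m/s.
Vertical: 0 = 97.06 + 75.431 t − ½(10) t² ⇒ 5.000 t² − 75.431 t − 97.06 = 0.
t = [75.431 + √(5689.8 + 1941.2)] / 10.00 = 16.279 s.
Horizontal: R = v_x · t = 25.826 × 16.279 = 420.4 m.

420.4 m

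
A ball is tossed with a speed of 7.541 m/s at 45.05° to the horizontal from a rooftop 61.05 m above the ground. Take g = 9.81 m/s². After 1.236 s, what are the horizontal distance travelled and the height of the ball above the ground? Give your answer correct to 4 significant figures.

v_x = 7.541 cos 45.05° = 5.3276 m/s; v_y0 = 7.541 sin 45.05° = 5.3369 m/s.
x = v_x t = 5.3276 × 1.236 = 6.585 m.
y = 61.05 + v_y0 t − ½ g t² = 60.15 m.

x = 6.585 m, y = 60.15 m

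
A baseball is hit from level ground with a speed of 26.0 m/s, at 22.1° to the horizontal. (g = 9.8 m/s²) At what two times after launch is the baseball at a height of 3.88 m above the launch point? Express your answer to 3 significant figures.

0.546 s and 1.45 s

v_y0 = 26.0 sin 22.1° = 9.782 m/s.
Set y = v_y0 t − ½ g t² = 3.88: 4.900 t² − 9.782 t + 3.88 = 0.
t = [9.782 ± √(95.69 − 76.05)] / 9.8 = (9.782 ± 4.432) / 9.8, giving t = 0.546 s or t = 1.45 s.
So the baseball is at 3.88 m at t = 0.546 s (rising) and t = 1.45 s (falling).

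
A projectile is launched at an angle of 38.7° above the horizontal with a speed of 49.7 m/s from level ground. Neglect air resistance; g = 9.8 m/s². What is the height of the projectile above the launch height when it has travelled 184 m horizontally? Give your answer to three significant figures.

37.1 m

v_x = 49.7 cos 38.7° = 38.79 m/s, v_y0 = 49.7 sin 38.7° = 31.07 m/s.
Time to reach x = 184 m: t = x / v_x = 184 / 38.79 = 4.743 s.
y = v_y0 t − ½ g t² = 31.07×4.743 − 4.900×4.743² = 37.1 m.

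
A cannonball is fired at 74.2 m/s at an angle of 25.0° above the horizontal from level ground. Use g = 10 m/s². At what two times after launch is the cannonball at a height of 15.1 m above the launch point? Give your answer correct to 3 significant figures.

v_y0 = 74.2 sin 25.0° = 31.36 m/s.
Set y = v_y0 t − ½ g t² = 15.1: 5.000 t² − 31.36 t + 15.1 = 0.
t = [31.36 ± √(983.4 − 302.0)] / 10 = (31.36 ± 26.10) / 10, giving t = 0.526 s or t = 5.75 s.
So the cannonball is at 15.1 m at t = 0.526 s (rising) and t = 5.75 s (falling).

0.526 s and 5.75 s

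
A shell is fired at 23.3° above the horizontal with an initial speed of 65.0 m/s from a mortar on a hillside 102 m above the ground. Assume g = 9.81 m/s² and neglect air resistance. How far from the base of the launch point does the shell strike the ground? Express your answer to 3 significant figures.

470 m

Components: v_x = 65.0 cos 23.3° = 59.70 m/s, v_y = 65.0 sin 23.3° = 25.71 m/s.
Vertical: 0 = 102 + 25.71 t − ½(9.81) t² ⇒ 4.905 t² − 25.71 t − 102 = 0.
t = [25.71 + √(661.0 + 2001)] / 9.810 = 7.880 s.
Horizontal: R = v_x · t = 59.70 × 7.880 = 470 m.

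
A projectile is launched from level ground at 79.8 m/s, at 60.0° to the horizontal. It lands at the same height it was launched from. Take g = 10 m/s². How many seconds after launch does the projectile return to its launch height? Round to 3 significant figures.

13.8 s

Vertical component: v_y = 79.8 sin 60.0° = 69.11 m/s.
For a projectile landing at launch height, time of flight is t = 2 v_y / g = 2 × 69.11 / 10 = 13.8 s.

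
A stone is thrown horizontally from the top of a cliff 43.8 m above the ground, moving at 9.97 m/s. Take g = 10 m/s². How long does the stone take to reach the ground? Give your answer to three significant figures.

The horizontal speed doesn't affect the fall. With v_y0 = 0, h = ½ g t².
t = √(2 × 43.8 / 10) = √8.760 = 2.96 s.

2.96 s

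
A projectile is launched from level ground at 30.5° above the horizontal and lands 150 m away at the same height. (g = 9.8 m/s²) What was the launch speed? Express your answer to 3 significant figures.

On level ground, R = v₀² sin(2θ) / g, so v₀ = √(R g / sin 2θ).
sin(2 × 30.5°) = 0.8746.
v₀ = √(150 × 9.8 / 0.8746) = √1681 = 41.0 m/s.

41.0 m/s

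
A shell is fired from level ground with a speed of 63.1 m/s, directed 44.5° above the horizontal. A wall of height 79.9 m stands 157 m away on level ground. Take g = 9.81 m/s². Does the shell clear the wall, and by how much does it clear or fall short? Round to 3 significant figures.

v_x = 63.1 cos 44.5° = 45.01 m/s; v_y0 = 63.1 sin 44.5° = 44.23 m/s.
Time to reach the wall: t = 157 / 45.01 = 3.488 s.
Height at that point: y = 44.23×3.488 − 4.905×3.488² = 94.60 m.
That is 94.60 − 79.9 = 14.7 m above the top of the wall, so the shell clears it.

Yes — it clears the wall by 14.7 m.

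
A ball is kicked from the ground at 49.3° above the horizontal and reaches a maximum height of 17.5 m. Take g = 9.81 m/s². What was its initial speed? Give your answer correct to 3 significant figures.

24.4 m/s

At maximum height v_y = 0, so (v₀ sin θ)² = 2 g H.
v₀ sin 49.3° = √(2 × 9.81 × 17.5) = 18.53 m/s.
v₀ = 18.53 / sin 49.3° = 18.53 / 0.7581 = 24.4 m/s.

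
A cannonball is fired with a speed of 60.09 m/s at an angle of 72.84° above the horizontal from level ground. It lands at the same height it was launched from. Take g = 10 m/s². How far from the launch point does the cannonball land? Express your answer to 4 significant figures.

Components: v_x = 60.09 cos 72.84° = 17.729 m/s, v_y = 60.09 sin 72.84° = 57.415 m/s.
Time of flight (same landing height): t = 2 v_y / g = 2 × 57.415 / 10 = 11.483 s.
Range: R = v_x · t = 17.729 × 11.483 = 203.6 m.

203.6 m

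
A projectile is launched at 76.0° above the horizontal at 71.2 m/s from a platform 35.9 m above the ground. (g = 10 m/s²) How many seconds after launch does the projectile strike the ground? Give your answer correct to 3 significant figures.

Vertical component: v_y = 71.2 sin 76.0° = 69.09 m/s.
Taking up as positive with launch at y = 35.9 m, landing at y = 0: 0 = 35.9 + 69.09 t − ½(10) t².
Solving 5.000 t² − 69.09 t − 35.9 = 0 gives t = [69.09 + √(69.09² + 4·5.000·35.9)] / 10.00 = 14.3 s.

14.3 s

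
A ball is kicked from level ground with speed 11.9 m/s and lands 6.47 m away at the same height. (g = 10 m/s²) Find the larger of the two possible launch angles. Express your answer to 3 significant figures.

76.4°

Level-ground range: R = v₀² sin(2θ)/g ⇒ sin 2θ = R g / v₀² = 6.47×10/11.9² = 0.4569.
2θ = arcsin(0.4569) = 27.19° or 180° − 27.19° = 152.81°.
So θ = 13.6° or θ = 76.4°.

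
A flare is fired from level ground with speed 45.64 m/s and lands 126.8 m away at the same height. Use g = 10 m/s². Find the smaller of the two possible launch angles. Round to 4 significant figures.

18.75°

Level-ground range: R = v₀² sin(2θ)/g ⇒ sin 2θ = R g / v₀² = 126.8×10/45.64² = 0.6087.
2θ = arcsin(0.6087) = 37.496° or 180° − 37.496° = 142.504°.
So θ = 18.75° or θ = 71.25°.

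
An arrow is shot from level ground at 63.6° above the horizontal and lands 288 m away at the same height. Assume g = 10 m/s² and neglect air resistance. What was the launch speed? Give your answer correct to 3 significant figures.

60.1 m/s

On level ground, R = v₀² sin(2θ) / g, so v₀ = √(R g / sin 2θ).
sin(2 × 63.6°) = 0.7965.
v₀ = √(288 × 10 / 0.7965) = √3616 = 60.1 m/s.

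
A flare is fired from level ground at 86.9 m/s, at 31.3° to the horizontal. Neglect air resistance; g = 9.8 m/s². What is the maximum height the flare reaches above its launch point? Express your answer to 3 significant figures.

Vertical component of launch velocity: v_y = 86.9 sin 31.3° = 45.15 m/s.
At the highest point the vertical velocity is zero, so v_y² = 2 g h_max.
h_max = (45.15)² / (2 × 9.8) = 2039 / 19.60 = 104 m.

104 m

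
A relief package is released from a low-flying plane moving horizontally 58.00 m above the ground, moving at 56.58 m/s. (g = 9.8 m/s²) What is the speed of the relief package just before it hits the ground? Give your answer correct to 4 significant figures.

65.86 m/s

Fall time: t = √(2 × 58.00 / 9.8) = 3.4405 s.
At impact: v_x = 56.58 m/s (unchanged), v_y = g t = 9.8 × 3.4405 = 33.717 m/s.
Speed = √(v_x² + v_y²) = √(3201.3 + 1136.8) = 65.86 m/s.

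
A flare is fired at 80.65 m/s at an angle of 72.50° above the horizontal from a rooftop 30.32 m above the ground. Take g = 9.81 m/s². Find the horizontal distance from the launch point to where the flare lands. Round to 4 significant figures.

Components: v_x = 80.65 cos 72.50° = 24.252 m/s, v_y = 80.65 sin 72.50° = 76.917 m/s.
Vertical: 0 = 30.32 + 76.917 t − ½(9.81) t² ⇒ 4.905 t² − 76.917 t − 30.32 = 0.
t = [76.917 + √(5916.2 + 594.88)] / 9.810 = 16.066 s.
Horizontal: R = v_x · t = 24.252 × 16.066 = 389.6 m.

389.6 m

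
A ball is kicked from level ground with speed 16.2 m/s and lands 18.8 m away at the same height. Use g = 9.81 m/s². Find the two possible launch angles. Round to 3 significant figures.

22.3° and 67.7°

Level-ground range: R = v₀² sin(2θ)/g ⇒ sin 2θ = R g / v₀² = 18.8×9.81/16.2² = 0.7027.
2θ = arcsin(0.7027) = 44.64° or 180° − 44.64° = 135.36°.
So θ = 22.3° or θ = 67.7°.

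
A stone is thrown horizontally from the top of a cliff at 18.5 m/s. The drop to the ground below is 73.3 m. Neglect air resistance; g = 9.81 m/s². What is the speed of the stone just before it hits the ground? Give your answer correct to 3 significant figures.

42.2 m/s

Fall time: t = √(2 × 73.3 / 9.81) = 3.866 s.
At impact: v_x = 18.5 m/s (unchanged), v_y = g t = 9.81 × 3.866 = 37.93 m/s.
Speed = √(v_x² + v_y²) = √(342.2 + 1439) = 42.2 m/s.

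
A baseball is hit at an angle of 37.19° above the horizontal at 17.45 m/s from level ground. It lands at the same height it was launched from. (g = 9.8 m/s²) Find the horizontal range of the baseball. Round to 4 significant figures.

29.92 m

Components: v_x = 17.45 cos 37.19° = 13.901 m/s, v_y = 17.45 sin 37.19° = 10.548 m/s.
Time of flight (same landing height): t = 2 v_y / g = 2 × 10.548 / 9.8 = 2.1527 s.
Range: R = v_x · t = 13.901 × 2.1527 = 29.92 m.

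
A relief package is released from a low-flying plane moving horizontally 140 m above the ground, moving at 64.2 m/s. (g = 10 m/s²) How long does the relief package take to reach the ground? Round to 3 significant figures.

The horizontal speed doesn't affect the fall. With v_y0 = 0, h = ½ g t².
t = √(2 × 140 / 10) = √28.00 = 5.29 s.

5.29 s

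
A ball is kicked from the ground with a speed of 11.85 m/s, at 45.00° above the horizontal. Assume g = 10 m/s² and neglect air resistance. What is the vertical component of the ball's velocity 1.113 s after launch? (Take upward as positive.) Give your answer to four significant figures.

Initial vertical component: v_y0 = 11.85 sin 45.00° = 8.3792 m/s.
v_y(t) = v_y0 − g t = 8.3792 − 10 × 1.113 = -2.751 m/s.

-2.751 m/s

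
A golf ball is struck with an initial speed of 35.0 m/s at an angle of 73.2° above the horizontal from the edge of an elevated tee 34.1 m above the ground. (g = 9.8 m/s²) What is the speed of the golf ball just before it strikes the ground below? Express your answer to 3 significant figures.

43.5 m/s

v_x = 35.0 cos 73.2° = 10.12 m/s is unchanged throughout.
For the vertical component, v_y² = v_y0² + 2 g h = (33.51)² + 2×9.8×34.1 = 1791, so |v_y| = 42.32 m/s.
Impact speed = √(v_x² + v_y²) = √(102.4 + 1791) = 43.5 m/s.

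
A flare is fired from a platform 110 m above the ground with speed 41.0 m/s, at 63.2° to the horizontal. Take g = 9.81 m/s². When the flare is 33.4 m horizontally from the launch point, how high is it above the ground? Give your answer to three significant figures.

v_x = 41.0 cos 63.2° = 18.49 m/s, v_y0 = 41.0 sin 63.2° = 36.60 m/s.
Time to reach x = 33.4 m: t = x / v_x = 33.4 / 18.49 = 1.806 s.
y = 110 + v_y0 t − ½ g t² = 110 + 36.60×1.806 − 4.905×1.806² = 160 m.

160 m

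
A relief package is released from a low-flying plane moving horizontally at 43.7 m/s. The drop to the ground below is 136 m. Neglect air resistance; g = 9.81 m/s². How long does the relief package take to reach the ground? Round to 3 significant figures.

The horizontal speed doesn't affect the fall. With v_y0 = 0, h = ½ g t².
t = √(2 × 136 / 9.81) = √27.73 = 5.27 s.

5.27 s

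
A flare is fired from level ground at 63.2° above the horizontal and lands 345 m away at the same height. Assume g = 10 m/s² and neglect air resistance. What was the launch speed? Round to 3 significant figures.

65.5 m/s

On level ground, R = v₀² sin(2θ) / g, so v₀ = √(R g / sin 2θ).
sin(2 × 63.2°) = 0.8049.
v₀ = √(345 × 10 / 0.8049) = √4286 = 65.5 m/s.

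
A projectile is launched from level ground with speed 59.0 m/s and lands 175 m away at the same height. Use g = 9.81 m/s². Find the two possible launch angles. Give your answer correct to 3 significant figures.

14.8° and 75.2°

Level-ground range: R = v₀² sin(2θ)/g ⇒ sin 2θ = R g / v₀² = 175×9.81/59.0² = 0.4932.
2θ = arcsin(0.4932) = 29.55° or 180° − 29.55° = 150.45°.
So θ = 14.8° or θ = 75.2°.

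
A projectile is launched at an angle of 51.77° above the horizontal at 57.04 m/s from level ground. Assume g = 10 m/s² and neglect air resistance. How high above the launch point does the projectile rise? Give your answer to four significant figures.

Vertical component of launch velocity: v_y = 57.04 sin 51.77° = 44.807 m/s.
At the highest point the vertical velocity is zero, so v_y² = 2 g h_max.
h_max = (44.807)² / (2 × 10) = 2007.7 / 20.00 = 100.4 m.

100.4 m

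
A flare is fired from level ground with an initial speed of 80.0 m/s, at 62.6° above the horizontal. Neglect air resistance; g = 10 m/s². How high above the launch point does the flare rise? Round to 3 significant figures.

Vertical component of launch velocity: v_y = 80.0 sin 62.6° = 71.03 m/s.
At the highest point the vertical velocity is zero, so v_y² = 2 g h_max.
h_max = (71.03)² / (2 × 10) = 5045 / 20.00 = 252 m.

252 m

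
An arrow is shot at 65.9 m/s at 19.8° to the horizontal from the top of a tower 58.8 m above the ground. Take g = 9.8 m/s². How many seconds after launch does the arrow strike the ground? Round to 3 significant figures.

Vertical component: v_y = 65.9 sin 19.8° = 22.32 m/s.
Taking up as positive with launch at y = 58.8 m, landing at y = 0: 0 = 58.8 + 22.32 t − ½(9.8) t².
Solving 4.900 t² − 22.32 t − 58.8 = 0 gives t = [22.32 + √(22.32² + 4·4.900·58.8)] / 9.800 = 6.42 s.

6.42 s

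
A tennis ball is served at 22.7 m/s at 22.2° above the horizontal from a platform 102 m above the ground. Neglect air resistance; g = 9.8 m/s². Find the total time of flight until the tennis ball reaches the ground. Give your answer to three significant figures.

5.52 s

Vertical component: v_y = 22.7 sin 22.2° = 8.577 m/s.
Taking up as positive with launch at y = 102 m, landing at y = 0: 0 = 102 + 8.577 t − ½(9.8) t².
Solving 4.900 t² − 8.577 t − 102 = 0 gives t = [8.577 + √(8.577² + 4·4.900·102)] / 9.800 = 5.52 s.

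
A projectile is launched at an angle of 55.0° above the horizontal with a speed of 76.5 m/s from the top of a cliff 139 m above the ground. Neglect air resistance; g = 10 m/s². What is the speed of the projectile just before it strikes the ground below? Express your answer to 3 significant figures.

92.9 m/s

v_x = 76.5 cos 55.0° = 43.88 m/s is unchanged throughout.
For the vertical component, v_y² = v_y0² + 2 g h = (62.67)² + 2×10×139 = 6708, so |v_y| = 81.90 m/s.
Impact speed = √(v_x² + v_y²) = √(1925 + 6708) = 92.9 m/s.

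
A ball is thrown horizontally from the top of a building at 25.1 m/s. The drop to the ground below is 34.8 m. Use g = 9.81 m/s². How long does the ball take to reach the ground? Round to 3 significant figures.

2.66 s

The horizontal speed doesn't affect the fall. With v_y0 = 0, h = ½ g t².
t = √(2 × 34.8 / 9.81) = √7.095 = 2.66 s.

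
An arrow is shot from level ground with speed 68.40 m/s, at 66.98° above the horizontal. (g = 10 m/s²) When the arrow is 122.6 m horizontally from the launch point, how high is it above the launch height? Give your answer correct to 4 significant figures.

v_x = 68.40 cos 66.98° = 26.748 m/s, v_y0 = 68.40 sin 66.98° = 62.953 m/s.
Time to reach x = 122.6 m: t = x / v_x = 122.6 / 26.748 = 4.5835 s.
y = v_y0 t − ½ g t² = 62.953×4.5835 − 5.000×4.5835² = 183.5 m.

183.5 m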